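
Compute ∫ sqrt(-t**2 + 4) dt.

t*sqrt(-t**2 + 4)/2 + 2*asin(t/2) + C

Substitute t = 2·sin(θ), so dt = 2·cos(θ) dθ and the radical becomes sqrt(-t**2 + 4) = 2·cos(θ) by the Pythagorean identity.
Integrate the resulting trig expression in θ, then back-substitute θ = asin(t/2), sin(θ) = t/2, cos(θ) = sqrt(-t**2 + 4)/2 (absorbing any constant into C).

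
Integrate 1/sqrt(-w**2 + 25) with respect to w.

Substitute w = 5·sin(θ), so dw = 5·cos(θ) dθ and the radical becomes sqrt(-w**2 + 25) = 5·cos(θ) by the Pythagorean identity.
Integrate the resulting trig expression in θ, then back-substitute θ = asin(w/5), sin(θ) = w/5, cos(θ) = sqrt(-w**2 + 25)/5 (absorbing any constant into C).

asin(w/5) + C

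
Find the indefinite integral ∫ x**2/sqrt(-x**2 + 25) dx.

Substitute x = 5·sin(θ), so dx = 5·cos(θ) dθ and the radical becomes sqrt(-x**2 + 25) = 5·cos(θ) by the Pythagorean identity.
Integrate the resulting trig expression in θ, then back-substitute θ = asin(x/5), sin(θ) = x/5, cos(θ) = sqrt(-x**2 + 25)/5 (absorbing any constant into C).

-x*sqrt(-x**2 + 25)/2 + 25*asin(x/5)/2 + C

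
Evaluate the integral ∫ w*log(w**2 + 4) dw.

Let u = w**2 + 4, so du = (2*w) dw.
The integral becomes (1/2)·∫ log(u) du; integrate by parts with u′=log(u), dv′=du.

w**2*log(w**2 + 4)/2 - w**2/2 + 2*log(w**2 + 4) + C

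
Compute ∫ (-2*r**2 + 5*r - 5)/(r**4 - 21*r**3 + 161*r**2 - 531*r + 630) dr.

-17*log(r - 7)/2 + 47*log(r - 6)/3 - 15*log(r - 5)/2 + log(r - 3)/3 + C

Factor the denominator: (r - 7)*(r - 6)*(r - 5)*(r - 3).
Partial-fraction decomposition: 1/(3*(r - 3)) - 15/(2*(r - 5)) + 47/(3*(r - 6)) - 17/(2*(r - 7)).
Integrate each term: A/(r−a) contributes A·log|r−a|.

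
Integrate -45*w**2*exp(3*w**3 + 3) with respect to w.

Let u = 3*w**3 + 3, so du = (9*w**2) dw.
Rewriting, the integral becomes -5·∫ e^u du = -5·e^u.
Substituting back, u = 3*w**3 + 3.

-5*exp(3*w**3 + 3) + C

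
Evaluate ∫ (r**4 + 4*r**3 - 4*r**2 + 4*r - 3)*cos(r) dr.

Use integration by parts with u = r**4 + 4*r**3 - 4*r**2 + 4*r - 3, dv = cos(r) dr, so v = sin(r).
Apply parts 4 times (tabular method): alternate signs, differentiate u down to 0, integrate dv up.

r**4*sin(r) + 4*r**3*sin(r) + 4*r**3*cos(r) - 16*r**2*sin(r) + 12*r**2*cos(r) - 20*r*sin(r) - 32*r*cos(r) + 29*sin(r) - 20*cos(r) + C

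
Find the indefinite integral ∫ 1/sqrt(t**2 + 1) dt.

log(t + sqrt(t**2 + 1)) + C

Substitute t = tan(θ), so dt = sec(θ)^2 dθ and the radical becomes sqrt(t**2 + 1) = sec(θ) by the Pythagorean identity.
Integrate the resulting trig expression in θ, then back-substitute tan(θ) = t, sec(θ) = sqrt(t**2 + 1) (absorbing any constant into C).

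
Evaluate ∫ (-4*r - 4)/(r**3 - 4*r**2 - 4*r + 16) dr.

-5*log(r - 4)/3 + 3*log(r - 2)/2 + log(r + 2)/6 + C

Factor the denominator: (r - 4)*(r - 2)*(r + 2).
Partial-fraction decomposition: 1/(6*(r + 2)) + 3/(2*(r - 2)) - 5/(3*(r - 4)).
Integrate each term: A/(r−a) contributes A·log|r−a|.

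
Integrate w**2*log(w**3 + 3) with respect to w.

Let u = w**3 + 3, so du = (3*w**2) dw.
The integral becomes (1/3)·∫ log(u) du; integrate by parts with u′=log(u), dv′=du.

w**3*log(w**3 + 3)/3 - w**3/3 + log(w**3 + 3) + C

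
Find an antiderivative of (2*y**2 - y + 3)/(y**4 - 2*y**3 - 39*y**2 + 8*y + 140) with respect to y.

Factor the denominator: (y - 7)*(y - 2)*(y + 2)*(y + 5).
Partial-fraction decomposition: -29/(126*(y + 5)) + 13/(108*(y + 2)) - 9/(140*(y - 2)) + 47/(270*(y - 7)).
Integrate each term: A/(y−a) contributes A·log|y−a|.

47*log(y - 7)/270 - 9*log(y - 2)/140 + 13*log(y + 2)/108 - 29*log(y + 5)/126 + C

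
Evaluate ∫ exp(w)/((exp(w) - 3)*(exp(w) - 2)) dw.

log(exp(w) - 3) - log(exp(w) - 2) + C

Let u = e^w, du = e^w dw.
The integral becomes ∫ du/((u-2)(u-3)); decompose into partial fractions.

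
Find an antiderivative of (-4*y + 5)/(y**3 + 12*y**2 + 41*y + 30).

Factor the denominator: (y + 1)*(y + 5)*(y + 6).
Partial-fraction decomposition: 29/(5*(y + 6)) - 25/(4*(y + 5)) + 9/(20*(y + 1)).
Integrate each term: A/(y−a) contributes A·log|y−a|.

9*log(y + 1)/20 - 25*log(y + 5)/4 + 29*log(y + 6)/5 + C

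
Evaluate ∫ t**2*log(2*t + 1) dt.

Use integration by parts with u = log(2*t + 1), dv = t**2 dt.
Then du = 2/(2*t + 1) dt and v = t**3/3.

t**3*log(2*t + 1)/3 - t**3/9 + t**2/12 - t/12 + log(2*t + 1)/24 + C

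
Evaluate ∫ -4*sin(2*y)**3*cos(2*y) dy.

Let u = sin(2*y), so du = (2*cos(2*y)) dy.
Rewriting, the integral becomes -2·∫ u^3 du = -2·u^4/4.
Substituting back, u = sin(2*y).

-sin(2*y)**4/2 + C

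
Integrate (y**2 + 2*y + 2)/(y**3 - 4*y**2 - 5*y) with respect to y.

Factor the denominator: y*(y - 5)*(y + 1).
Partial-fraction decomposition: 1/(6*(y + 1)) + 37/(30*(y - 5)) - 2/(5*y).
Integrate each term: A/(y−a) contributes A·log|y−a|.

-2*log(y)/5 + 37*log(y - 5)/30 + log(y + 1)/6 + C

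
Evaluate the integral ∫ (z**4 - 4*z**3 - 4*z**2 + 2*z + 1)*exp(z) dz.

Use integration by parts with u = z**4 - 4*z**3 - 4*z**2 + 2*z + 1, dv = exp(z) dz, so v = exp(z).
Apply parts 4 times (tabular method): alternate signs, differentiate u down to 0, integrate dv up.

(z**4 - 8*z**3 + 20*z**2 - 38*z + 39)*exp(z) + C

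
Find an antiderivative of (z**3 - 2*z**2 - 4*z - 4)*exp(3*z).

Use integration by parts with u = z**3 - 2*z**2 - 4*z - 4, dv = exp(3*z) dz, so v = exp(3*z)/3.
Apply parts 3 times (tabular method): alternate signs, differentiate u down to 0, integrate dv up.

(3*z**3 - 9*z**2 - 6*z - 10)*exp(3*z)/9 + C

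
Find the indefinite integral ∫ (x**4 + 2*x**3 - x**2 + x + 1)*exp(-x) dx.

(-x**4 - 6*x**3 - 17*x**2 - 35*x - 36)*exp(-x) + C

Use integration by parts with u = x**4 + 2*x**3 - x**2 + x + 1, dv = exp(-x) dx, so v = -exp(-x).
Apply parts 4 times (tabular method): alternate signs, differentiate u down to 0, integrate dv up.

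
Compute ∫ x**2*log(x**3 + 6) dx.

x**3*log(x**3 + 6)/3 - x**3/3 + 2*log(x**3 + 6) + C

Let u = x**3 + 6, so du = (3*x**2) dx.
The integral becomes (1/3)·∫ log(u) du; integrate by parts with u′=log(u), dv′=du.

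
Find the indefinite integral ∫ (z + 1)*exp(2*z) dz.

(2*z + 1)*exp(2*z)/4 + C

Use integration by parts with u = z + 1, dv = exp(2*z) dz, so v = exp(2*z)/2.
Apply parts 1 times (tabular method): alternate signs, differentiate u down to 0, integrate dv up.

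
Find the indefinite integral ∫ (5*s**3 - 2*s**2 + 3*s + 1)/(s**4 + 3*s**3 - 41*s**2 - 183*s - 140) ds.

Factor the denominator: (s - 7)*(s + 1)*(s + 4)*(s + 5).
Partial-fraction decomposition: 689/(48*(s + 5)) - 11/(s + 4) + 3/(32*(s + 1)) + 149/(96*(s - 7)).
Integrate each term: A/(s−a) contributes A·log|s−a|.

149*log(s - 7)/96 + 3*log(s + 1)/32 - 11*log(s + 4) + 689*log(s + 5)/48 + C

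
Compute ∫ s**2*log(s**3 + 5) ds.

s**3*log(s**3 + 5)/3 - s**3/3 + 5*log(s**3 + 5)/3 + C

Let u = s**3 + 5, so du = (3*s**2) ds.
The integral becomes (1/3)·∫ log(u) du; integrate by parts with u′=log(u), dv′=du.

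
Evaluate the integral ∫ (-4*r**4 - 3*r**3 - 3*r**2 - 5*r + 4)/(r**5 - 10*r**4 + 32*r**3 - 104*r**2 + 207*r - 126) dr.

Factor the denominator: (r - 7)*(r - 2)*(r - 1)*(r**2 + 9).
Partial-fraction decomposition: (2887*r - 9748)/(3770*(r**2 + 9)) - 11/(60*(r - 1)) + 106/(65*(r - 2)) - 10811/(1740*(r - 7)).
Integrate each term; A/(r−a) gives A·log|r−a|; the (Br+D)/(r²+p²) term gives a log and an atan.

-10811*log(r - 7)/1740 + 106*log(r - 2)/65 - 11*log(r - 1)/60 + 2887*log(r**2 + 9)/7540 - 4874*atan(r/3)/5655 + C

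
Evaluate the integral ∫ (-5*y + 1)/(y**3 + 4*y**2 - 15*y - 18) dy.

-7*log(y - 3)/18 - 3*log(y + 1)/10 + 31*log(y + 6)/45 + C

Factor the denominator: (y - 3)*(y + 1)*(y + 6).
Partial-fraction decomposition: 31/(45*(y + 6)) - 3/(10*(y + 1)) - 7/(18*(y - 3)).
Integrate each term: A/(y−a) contributes A·log|y−a|.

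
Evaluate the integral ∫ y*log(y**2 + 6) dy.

y**2*log(y**2 + 6)/2 - y**2/2 + 3*log(y**2 + 6) + C

Let u = y**2 + 6, so du = (2*y) dy.
The integral becomes (1/2)·∫ log(u) du; integrate by parts with u′=log(u), dv′=du.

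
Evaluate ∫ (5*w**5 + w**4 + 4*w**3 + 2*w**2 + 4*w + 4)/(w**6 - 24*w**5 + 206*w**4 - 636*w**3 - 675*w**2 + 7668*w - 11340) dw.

Factor the denominator: (w - 7)*(w - 6)**2*(w - 5)*(w - 3)*(w + 3).
Partial-fraction decomposition: 77/(2430*(w + 3)) + 719/(216*(w - 3)) - 2103/(4*(w - 5)) - 138956/(243*(w - 6)) - 41140/(27*(w - 6)**2) + 43969/(40*(w - 7)).
Integrate each term; A/(w−a) gives A·log|w−a|; A/(w−a)² gives −A/(w−a).

43969*log(w - 7)/40 - 138956*log(w - 6)/243 - 2103*log(w - 5)/4 + 719*log(w - 3)/216 + 77*log(w + 3)/2430 + 41140/(27*w - 162) + C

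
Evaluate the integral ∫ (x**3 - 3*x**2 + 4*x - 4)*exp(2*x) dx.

Use integration by parts with u = x**3 - 3*x**2 + 4*x - 4, dv = exp(2*x) dx, so v = exp(2*x)/2.
Apply parts 3 times (tabular method): alternate signs, differentiate u down to 0, integrate dv up.

(4*x**3 - 18*x**2 + 34*x - 33)*exp(2*x)/8 + C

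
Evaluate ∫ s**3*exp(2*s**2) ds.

(2*s**2 - 1)*exp(2*s**2)/8 + C

Let u = s², du = 2s ds; rewrite as (1/2)∫ u^1·exp(2u) du.
Now integrate by parts 1 time.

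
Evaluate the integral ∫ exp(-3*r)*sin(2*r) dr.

Let I denote the integral. Integrate by parts with u = sin(2*r), dv = exp(-3*r) dr, so v = -exp(-3*r)/3: I = -exp(-3*r)*sin(2*r)/3 + (2/3)·∫ exp(-3*r)*cos(2*r) dr.
Apply parts again with u = cos(2*r), dv = exp(-3*r) dr: ∫ exp(-3*r)*cos(2*r) dr = -exp(-3*r)*cos(2*r)/3 − (2/3)·I. Substituting back brings back I: I = -exp(-3*r)*sin(2*r)/3 - 2*exp(-3*r)*cos(2*r)/9 − (4/9)·I.
Solving for I: (1 + 4/9)·I equals the remaining terms, so I = (9/13)·(-exp(-3*r)*sin(2*r)/3 - 2*exp(-3*r)*cos(2*r)/9).

-3*exp(-3*r)*sin(2*r)/13 - 2*exp(-3*r)*cos(2*r)/13 + C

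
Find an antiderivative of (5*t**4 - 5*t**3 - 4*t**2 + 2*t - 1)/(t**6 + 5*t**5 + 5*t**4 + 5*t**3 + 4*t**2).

Factor the denominator: t**2*(t + 1)*(t + 4)*(t**2 + 1).
Partial-fraction decomposition: (19*t - 59)/(34*(t**2 + 1)) - 509/(272*(t + 4)) + 1/(2*(t + 1)) + 13/(16*t) - 1/(4*t**2).
Integrate each term; A/(t−a) gives A·log|t−a|; the (Bt+D)/(t²+p²) term gives a log and an atan.

13*log(t)/16 + log(t + 1)/2 - 509*log(t + 4)/272 + 19*log(t**2 + 1)/68 - 59*atan(t)/34 + 1/(4*t) + C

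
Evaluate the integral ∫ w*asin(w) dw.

Use integration by parts with u = arcsin(w), dv = w dw.
Then du = 1/sqrt(-w**2 + 1) dw.

w**2*asin(w)/2 + w*sqrt(-w**2 + 1)/4 - asin(w)/4 + C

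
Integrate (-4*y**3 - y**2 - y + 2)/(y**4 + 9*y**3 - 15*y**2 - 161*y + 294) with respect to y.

Factor the denominator: (y - 3)*(y - 2)*(y + 7)**2.
Partial-fraction decomposition: -1469/(450*(y + 7)) + 74/(5*(y + 7)**2) + 4/(9*(y - 2)) - 59/(50*(y - 3)).
Integrate each term; A/(y−a) gives A·log|y−a|; A/(y−a)² gives −A/(y−a).

-59*log(y - 3)/50 + 4*log(y - 2)/9 - 1469*log(y + 7)/450 - 74/(5*y + 35) + C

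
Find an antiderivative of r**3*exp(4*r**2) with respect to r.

(4*r**2 - 1)*exp(4*r**2)/32 + C

Let u = r², du = 2r dr; rewrite as (1/2)∫ u^1·exp(4u) du.
Now integrate by parts 1 time.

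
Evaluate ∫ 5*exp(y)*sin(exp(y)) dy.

Let u = exp(y), so du = (exp(y)) dy.
Rewriting, the integral becomes 5·∫ sin(u) du = 5·-cos(u).
Substituting back, u = exp(y).

-5*cos(exp(y)) + C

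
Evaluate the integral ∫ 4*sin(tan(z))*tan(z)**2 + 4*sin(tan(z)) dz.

-4*cos(tan(z)) + C

Let u = tan(z), so du = (tan(z)**2 + 1) dz.
Rewriting, the integral becomes 4·∫ sin(u) du = 4·-cos(u).
Substituting back, u = tan(z).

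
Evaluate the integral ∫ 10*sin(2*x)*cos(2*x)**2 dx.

Let u = cos(2*x), so du = (-2*sin(2*x)) dx.
Rewriting, the integral becomes -5·∫ u^2 du = -5·u^3/3.
Substituting back, u = cos(2*x).

-5*cos(2*x)**3/3 + C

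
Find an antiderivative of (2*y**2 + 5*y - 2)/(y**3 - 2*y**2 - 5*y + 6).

Factor the denominator: (y - 3)*(y - 1)*(y + 2).
Partial-fraction decomposition: -4/(15*(y + 2)) - 5/(6*(y - 1)) + 31/(10*(y - 3)).
Integrate each term: A/(y−a) contributes A·log|y−a|.

31*log(y - 3)/10 - 5*log(y - 1)/6 - 4*log(y + 2)/15 + C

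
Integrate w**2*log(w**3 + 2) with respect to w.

Let u = w**3 + 2, so du = (3*w**2) dw.
The integral becomes (1/3)·∫ log(u) du; integrate by parts with u′=log(u), dv′=du.

w**3*log(w**3 + 2)/3 - w**3/3 + 2*log(w**3 + 2)/3 + C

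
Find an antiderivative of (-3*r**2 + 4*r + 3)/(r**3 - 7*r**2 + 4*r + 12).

Factor the denominator: (r - 6)*(r - 2)*(r + 1).
Partial-fraction decomposition: -4/(21*(r + 1)) + 1/(12*(r - 2)) - 81/(28*(r - 6)).
Integrate each term: A/(r−a) contributes A·log|r−a|.

-81*log(r - 6)/28 + log(r - 2)/12 - 4*log(r + 1)/21 + C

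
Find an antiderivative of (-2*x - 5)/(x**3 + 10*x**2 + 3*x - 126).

-11*log(x - 3)/90 - 7*log(x + 6)/9 + 9*log(x + 7)/10 + C

Factor the denominator: (x - 3)*(x + 6)*(x + 7).
Partial-fraction decomposition: 9/(10*(x + 7)) - 7/(9*(x + 6)) - 11/(90*(x - 3)).
Integrate each term: A/(x−a) contributes A·log|x−a|.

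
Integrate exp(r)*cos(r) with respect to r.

Let I denote the integral. Integrate by parts with u = cos(r), dv = exp(r) dr, so v = exp(r): I = exp(r)*cos(r) + ∫ exp(r)*sin(r) dr.
Apply parts again with u = sin(r), dv = exp(r) dr: ∫ exp(r)*sin(r) dr = exp(r)*sin(r) − I. Substituting back brings back I: I = exp(r)*sin(r) + exp(r)*cos(r) − I.
Solving for I: (1 + 1)·I equals the remaining terms, so I = (1/2)·(exp(r)*sin(r) + exp(r)*cos(r)).

exp(r)*sin(r)/2 + exp(r)*cos(r)/2 + C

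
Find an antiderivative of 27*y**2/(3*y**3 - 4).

3*log(3*y**3 - 4) + C

Let u = 3*y**3 - 4, so du = (9*y**2) dy.
Rewriting, the integral becomes 3·∫ 1/u du = 3·log(u).
Substituting back, u = 3*y**3 - 4.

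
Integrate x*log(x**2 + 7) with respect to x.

Let u = x**2 + 7, so du = (2*x) dx.
The integral becomes (1/2)·∫ log(u) du; integrate by parts with u′=log(u), dv′=du.

x**2*log(x**2 + 7)/2 - x**2/2 + 7*log(x**2 + 7)/2 + C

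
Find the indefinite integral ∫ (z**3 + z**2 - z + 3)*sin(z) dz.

Use integration by parts with u = z**3 + z**2 - z + 3, dv = sin(z) dz, so v = -cos(z).
Apply parts 3 times (tabular method): alternate signs, differentiate u down to 0, integrate dv up.

-z**3*cos(z) + 3*z**2*sin(z) - z**2*cos(z) + 2*z*sin(z) + 7*z*cos(z) - 7*sin(z) - cos(z) + C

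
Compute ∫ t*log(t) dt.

Use integration by parts with u = log(t), dv = t dt.
Then du = 1/t dt and v = t**2/2.

t**2*log(t)/2 - t**2/4 + C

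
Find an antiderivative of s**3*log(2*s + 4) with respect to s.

s**4*log(2*s + 4)/4 - s**4/16 + s**3/6 - s**2/2 + 2*s - 4*log(s + 2) + C

Use integration by parts with u = log(2*s + 4), dv = s**3 ds.
Then du = 2/(2*s + 4) ds and v = s**4/4.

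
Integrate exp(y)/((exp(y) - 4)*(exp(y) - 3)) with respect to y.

log(exp(y) - 4) - log(exp(y) - 3) + C

Let u = e^y, du = e^y dy.
The integral becomes ∫ du/((u-3)(u-4)); decompose into partial fractions.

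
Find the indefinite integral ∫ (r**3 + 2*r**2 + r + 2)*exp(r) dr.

(r**3 - r**2 + 3*r - 1)*exp(r) + C

Use integration by parts with u = r**3 + 2*r**2 + r + 2, dv = exp(r) dr, so v = exp(r).
Apply parts 3 times (tabular method): alternate signs, differentiate u down to 0, integrate dv up.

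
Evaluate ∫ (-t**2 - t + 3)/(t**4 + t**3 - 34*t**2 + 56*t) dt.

3*log(t)/56 - 17*log(t - 4)/88 + log(t - 2)/12 + 13*log(t + 7)/231 + C

Factor the denominator: t*(t - 4)*(t - 2)*(t + 7).
Partial-fraction decomposition: 13/(231*(t + 7)) + 1/(12*(t - 2)) - 17/(88*(t - 4)) + 3/(56*t).
Integrate each term: A/(t−a) contributes A·log|t−a|.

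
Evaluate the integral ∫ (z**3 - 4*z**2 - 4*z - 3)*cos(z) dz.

z**3*sin(z) - 4*z**2*sin(z) + 3*z**2*cos(z) - 10*z*sin(z) - 8*z*cos(z) + 5*sin(z) - 10*cos(z) + C

Use integration by parts with u = z**3 - 4*z**2 - 4*z - 3, dv = cos(z) dz, so v = sin(z).
Apply parts 3 times (tabular method): alternate signs, differentiate u down to 0, integrate dv up.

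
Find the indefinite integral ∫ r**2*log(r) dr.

Use integration by parts with u = log(r), dv = r**2 dr.
Then du = 1/r dr and v = r**3/3.

r**3*log(r)/3 - r**3/9 + C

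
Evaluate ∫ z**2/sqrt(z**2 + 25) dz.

Substitute z = 5·tan(θ), so dz = 5·sec(θ)^2 dθ and the radical becomes sqrt(z**2 + 25) = 5·sec(θ) by the Pythagorean identity.
Integrate the resulting trig expression in θ, then back-substitute tan(θ) = z/5, sec(θ) = sqrt(z**2 + 25)/5 (absorbing any constant into C).

z*sqrt(z**2 + 25)/2 - 25*log(z + sqrt(z**2 + 25))/2 + C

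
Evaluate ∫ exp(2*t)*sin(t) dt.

Let I denote the integral. Integrate by parts with u = sin(t), dv = exp(2*t) dt, so v = exp(2*t)/2: I = exp(2*t)*sin(t)/2 − (1/2)·∫ exp(2*t)*cos(t) dt.
Apply parts again with u = cos(t), dv = exp(2*t) dt: ∫ exp(2*t)*cos(t) dt = exp(2*t)*cos(t)/2 + (1/2)·I. Substituting back brings back I: I = exp(2*t)*sin(t)/2 - exp(2*t)*cos(t)/4 − (1/4)·I.
Solving for I: (1 + 1/4)·I equals the remaining terms, so I = (4/5)·(exp(2*t)*sin(t)/2 - exp(2*t)*cos(t)/4).

2*exp(2*t)*sin(t)/5 - exp(2*t)*cos(t)/5 + C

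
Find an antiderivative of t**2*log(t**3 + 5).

t**3*log(t**3 + 5)/3 - t**3/3 + 5*log(t**3 + 5)/3 + C

Let u = t**3 + 5, so du = (3*t**2) dt.
The integral becomes (1/3)·∫ log(u) du; integrate by parts with u′=log(u), dv′=du.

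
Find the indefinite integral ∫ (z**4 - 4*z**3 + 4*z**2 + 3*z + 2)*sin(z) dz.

-z**4*cos(z) + 4*z**3*sin(z) + 4*z**3*cos(z) - 12*z**2*sin(z) + 8*z**2*cos(z) - 16*z*sin(z) - 27*z*cos(z) + 27*sin(z) - 18*cos(z) + C

Use integration by parts with u = z**4 - 4*z**3 + 4*z**2 + 3*z + 2, dv = sin(z) dz, so v = -cos(z).
Apply parts 4 times (tabular method): alternate signs, differentiate u down to 0, integrate dv up.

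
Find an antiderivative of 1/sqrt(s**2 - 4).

Substitute s = 2·sec(θ), so ds = 2·sec(θ)*tan(θ) dθ and the radical becomes sqrt(s**2 - 4) = 2·tan(θ) by the Pythagorean identity.
Integrate the resulting trig expression in θ, then back-substitute sec(θ) = s/2, tan(θ) = sqrt(s**2 - 4)/2 (absorbing any constant into C).

log(s + sqrt(s**2 - 4)) + C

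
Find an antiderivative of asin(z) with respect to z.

z*asin(z) + sqrt(-z**2 + 1) + C

Use integration by parts with u = arcsin(z), dv = dz.
Then du = 1/sqrt(-z**2 + 1) dz.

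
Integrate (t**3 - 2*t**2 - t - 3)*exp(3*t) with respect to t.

Use integration by parts with u = t**3 - 2*t**2 - t - 3, dv = exp(3*t) dt, so v = exp(3*t)/3.
Apply parts 3 times (tabular method): alternate signs, differentiate u down to 0, integrate dv up.

(3*t**3 - 9*t**2 + 3*t - 10)*exp(3*t)/9 + C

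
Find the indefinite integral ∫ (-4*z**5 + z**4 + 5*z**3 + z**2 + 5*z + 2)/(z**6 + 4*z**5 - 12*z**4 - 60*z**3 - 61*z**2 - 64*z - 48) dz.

Factor the denominator: (z - 4)*(z + 1)*(z + 3)*(z + 4)*(z**2 + 1).
Partial-fraction decomposition: (4*z + 3)/(85*(z**2 + 1)) - 2015/(204*(z + 4)) + 457/(70*(z + 3)) + 1/(30*(z + 1)) - 1741/(2380*(z - 4)).
Integrate each term; A/(z−a) gives A·log|z−a|; the (Bz+D)/(z²+p²) term gives a log and an atan.

-1741*log(z - 4)/2380 + log(z + 1)/30 + 457*log(z + 3)/70 - 2015*log(z + 4)/204 + 2*log(z**2 + 1)/85 + 3*atan(z)/85 + C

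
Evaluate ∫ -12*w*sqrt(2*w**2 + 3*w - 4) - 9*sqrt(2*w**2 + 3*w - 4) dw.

Let u = 2*w**2 + 3*w - 4, so du = (4*w + 3) dw.
Rewriting, the integral becomes -3·∫ √u du = -3·(2/3)u^(3/2).
Substituting back, u = 2*w**2 + 3*w - 4.

-2*(2*w**2 + 3*w - 4)**(3/2) + C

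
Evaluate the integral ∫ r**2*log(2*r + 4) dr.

r**3*log(2*r + 4)/3 - r**3/9 + r**2/3 - 4*r/3 + 8*log(r + 2)/3 + C

Use integration by parts with u = log(2*r + 4), dv = r**2 dr.
Then du = 2/(2*r + 4) dr and v = r**3/3.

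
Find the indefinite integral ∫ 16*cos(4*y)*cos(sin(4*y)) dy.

Let u = sin(4*y), so du = (4*cos(4*y)) dy.
Rewriting, the integral becomes 4·∫ cos(u) du = 4·sin(u).
Substituting back, u = sin(4*y).

4*sin(sin(4*y)) + C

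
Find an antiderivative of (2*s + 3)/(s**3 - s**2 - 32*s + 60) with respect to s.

Factor the denominator: (s - 5)*(s - 2)*(s + 6).
Partial-fraction decomposition: -9/(88*(s + 6)) - 7/(24*(s - 2)) + 13/(33*(s - 5)).
Integrate each term: A/(s−a) contributes A·log|s−a|.

13*log(s - 5)/33 - 7*log(s - 2)/24 - 9*log(s + 6)/88 + C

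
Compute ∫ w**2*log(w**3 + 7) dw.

w**3*log(w**3 + 7)/3 - w**3/3 + 7*log(w**3 + 7)/3 + C

Let u = w**3 + 7, so du = (3*w**2) dw.
The integral becomes (1/3)·∫ log(u) du; integrate by parts with u′=log(u), dv′=du.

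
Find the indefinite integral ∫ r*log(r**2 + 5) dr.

r**2*log(r**2 + 5)/2 - r**2/2 + 5*log(r**2 + 5)/2 + C

Let u = r**2 + 5, so du = (2*r) dr.
The integral becomes (1/2)·∫ log(u) du; integrate by parts with u′=log(u), dv′=du.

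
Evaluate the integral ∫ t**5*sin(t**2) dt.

Let u = t², du = 2t dt; rewrite as (1/2)∫ u^2·sin(1u) du.
Now integrate by parts 2 times.

-t**4*cos(t**2)/2 + t**2*sin(t**2) + cos(t**2) + C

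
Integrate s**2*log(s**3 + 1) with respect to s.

Let u = s**3 + 1, so du = (3*s**2) ds.
The integral becomes (1/3)·∫ log(u) du; integrate by parts with u′=log(u), dv′=du.

s**3*log(s**3 + 1)/3 - s**3/3 + log(s**3 + 1)/3 + C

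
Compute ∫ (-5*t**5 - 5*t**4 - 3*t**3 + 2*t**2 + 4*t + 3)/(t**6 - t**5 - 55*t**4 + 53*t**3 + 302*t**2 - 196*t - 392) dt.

-4847*log(t - 7)/1260 + 16663*log(t - 2)/19440 - log(t + 1)/108 + 107*log(t + 2)/720 - 18283*log(t + 7)/8505 - 49/(108*t - 216) + C

Factor the denominator: (t - 7)*(t - 2)**2*(t + 1)*(t + 2)*(t + 7).
Partial-fraction decomposition: -18283/(8505*(t + 7)) + 107/(720*(t + 2)) - 1/(108*(t + 1)) + 16663/(19440*(t - 2)) + 49/(108*(t - 2)**2) - 4847/(1260*(t - 7)).
Integrate each term; A/(t−a) gives A·log|t−a|; A/(t−a)² gives −A/(t−a).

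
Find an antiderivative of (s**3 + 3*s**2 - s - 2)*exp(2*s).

(4*s**3 + 6*s**2 - 10*s - 3)*exp(2*s)/8 + C

Use integration by parts with u = s**3 + 3*s**2 - s - 2, dv = exp(2*s) ds, so v = exp(2*s)/2.
Apply parts 3 times (tabular method): alternate signs, differentiate u down to 0, integrate dv up.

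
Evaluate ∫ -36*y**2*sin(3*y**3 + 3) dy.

4*cos(3*y**3 + 3) + C

Let u = 3*y**3 + 3, so du = (9*y**2) dy.
Rewriting, the integral becomes -4·∫ sin(u) du = -4·-cos(u).
Substituting back, u = 3*y**3 + 3.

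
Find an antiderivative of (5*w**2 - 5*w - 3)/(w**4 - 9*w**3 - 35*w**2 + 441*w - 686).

617*log(w - 7)/4900 + 7*log(w - 2)/225 - 277*log(w + 7)/1764 - 207/(70*w - 490) + C

Factor the denominator: (w - 7)**2*(w - 2)*(w + 7).
Partial-fraction decomposition: -277/(1764*(w + 7)) + 7/(225*(w - 2)) + 617/(4900*(w - 7)) + 207/(70*(w - 7)**2).
Integrate each term; A/(w−a) gives A·log|w−a|; A/(w−a)² gives −A/(w−a).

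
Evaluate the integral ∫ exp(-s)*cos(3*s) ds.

Let I denote the integral. Integrate by parts with u = cos(3*s), dv = exp(-s) ds, so v = -exp(-s): I = -exp(-s)*cos(3*s) − 3·∫ exp(-s)*sin(3*s) ds.
Apply parts again with u = sin(3*s), dv = exp(-s) ds: ∫ exp(-s)*sin(3*s) ds = -exp(-s)*sin(3*s) + 3·I. Substituting back brings back I: I = 3*exp(-s)*sin(3*s) - exp(-s)*cos(3*s) − 9·I.
Solving for I: (1 + 9)·I equals the remaining terms, so I = (1/10)·(3*exp(-s)*sin(3*s) - exp(-s)*cos(3*s)).

3*exp(-s)*sin(3*s)/10 - exp(-s)*cos(3*s)/10 + C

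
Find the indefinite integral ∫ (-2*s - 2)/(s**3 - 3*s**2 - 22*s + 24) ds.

Factor the denominator: (s - 6)*(s - 1)*(s + 4).
Partial-fraction decomposition: 3/(25*(s + 4)) + 4/(25*(s - 1)) - 7/(25*(s - 6)).
Integrate each term: A/(s−a) contributes A·log|s−a|.

-7*log(s - 6)/25 + 4*log(s - 1)/25 + 3*log(s + 4)/25 + C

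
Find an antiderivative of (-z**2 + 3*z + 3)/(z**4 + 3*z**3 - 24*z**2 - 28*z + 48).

Factor the denominator: (z - 4)*(z - 1)*(z + 2)*(z + 6).
Partial-fraction decomposition: 51/(280*(z + 6)) - 7/(72*(z + 2)) - 5/(63*(z - 1)) - 1/(180*(z - 4)).
Integrate each term: A/(z−a) contributes A·log|z−a|.

-log(z - 4)/180 - 5*log(z - 1)/63 - 7*log(z + 2)/72 + 51*log(z + 6)/280 + C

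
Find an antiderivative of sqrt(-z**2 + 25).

z*sqrt(-z**2 + 25)/2 + 25*asin(z/5)/2 + C

Substitute z = 5·sin(θ), so dz = 5·cos(θ) dθ and the radical becomes sqrt(-z**2 + 25) = 5·cos(θ) by the Pythagorean identity.
Integrate the resulting trig expression in θ, then back-substitute θ = asin(z/5), sin(θ) = z/5, cos(θ) = sqrt(-z**2 + 25)/5 (absorbing any constant into C).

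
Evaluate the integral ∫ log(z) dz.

z*log(z) - z + C

Use integration by parts with u = log(z), dv = dz.
Then du = 1/z dz and v = z.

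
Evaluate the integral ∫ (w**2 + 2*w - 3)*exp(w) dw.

Use integration by parts with u = w**2 + 2*w - 3, dv = exp(w) dw, so v = exp(w).
Apply parts 2 times (tabular method): alternate signs, differentiate u down to 0, integrate dv up.

(w**2 - 3)*exp(w) + C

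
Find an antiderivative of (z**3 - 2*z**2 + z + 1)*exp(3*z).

(z**3 - 3*z**2 + 3*z)*exp(3*z)/3 + C

Use integration by parts with u = z**3 - 2*z**2 + z + 1, dv = exp(3*z) dz, so v = exp(3*z)/3.
Apply parts 3 times (tabular method): alternate signs, differentiate u down to 0, integrate dv up.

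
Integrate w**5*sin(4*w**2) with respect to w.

Let u = w², du = 2w dw; rewrite as (1/2)∫ u^2·sin(4u) du.
Now integrate by parts 2 times.

-w**4*cos(4*w**2)/8 + w**2*sin(4*w**2)/16 + cos(4*w**2)/64 + C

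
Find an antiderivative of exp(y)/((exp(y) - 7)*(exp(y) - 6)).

Let u = e^y, du = e^y dy.
The integral becomes ∫ du/((u-7)(u-6)); decompose into partial fractions.

log(exp(y) - 7) - log(exp(y) - 6) + C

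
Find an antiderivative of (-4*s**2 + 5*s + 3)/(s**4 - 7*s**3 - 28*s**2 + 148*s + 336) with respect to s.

-158*log(s - 7)/99 + 111*log(s - 6)/80 - 23*log(s + 2)/144 + 81*log(s + 4)/220 + C

Factor the denominator: (s - 7)*(s - 6)*(s + 2)*(s + 4).
Partial-fraction decomposition: 81/(220*(s + 4)) - 23/(144*(s + 2)) + 111/(80*(s - 6)) - 158/(99*(s - 7)).
Integrate each term: A/(s−a) contributes A·log|s−a|.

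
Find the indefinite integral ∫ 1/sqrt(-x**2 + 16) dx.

asin(x/4) + C

Substitute x = 4·sin(θ), so dx = 4·cos(θ) dθ and the radical becomes sqrt(-x**2 + 16) = 4·cos(θ) by the Pythagorean identity.
Integrate the resulting trig expression in θ, then back-substitute θ = asin(x/4), sin(θ) = x/4, cos(θ) = sqrt(-x**2 + 16)/4 (absorbing any constant into C).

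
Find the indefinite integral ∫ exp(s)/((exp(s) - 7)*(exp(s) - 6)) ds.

log(exp(s) - 7) - log(exp(s) - 6) + C

Let u = e^s, du = e^s ds.
The integral becomes ∫ du/((u-6)(u-7)); decompose into partial fractions.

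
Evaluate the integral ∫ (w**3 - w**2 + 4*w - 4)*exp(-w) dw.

(-w**3 - 2*w**2 - 8*w - 4)*exp(-w) + C

Use integration by parts with u = w**3 - w**2 + 4*w - 4, dv = exp(-w) dw, so v = -exp(-w).
Apply parts 3 times (tabular method): alternate signs, differentiate u down to 0, integrate dv up.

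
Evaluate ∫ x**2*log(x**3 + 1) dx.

x**3*log(x**3 + 1)/3 - x**3/3 + log(x**3 + 1)/3 + C

Let u = x**3 + 1, so du = (3*x**2) dx.
The integral becomes (1/3)·∫ log(u) du; integrate by parts with u′=log(u), dv′=du.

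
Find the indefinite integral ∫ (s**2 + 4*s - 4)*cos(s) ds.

Use integration by parts with u = s**2 + 4*s - 4, dv = cos(s) ds, so v = sin(s).
Apply parts 2 times (tabular method): alternate signs, differentiate u down to 0, integrate dv up.

s**2*sin(s) + 4*s*sin(s) + 2*s*cos(s) - 6*sin(s) + 4*cos(s) + C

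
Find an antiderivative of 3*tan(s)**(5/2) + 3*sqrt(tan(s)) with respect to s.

Let u = tan(s), so du = (tan(s)**2 + 1) ds.
Rewriting, the integral becomes 3·∫ √u du = 3·(2/3)u^(3/2).
Substituting back, u = tan(s).

2*tan(s)**(3/2) + C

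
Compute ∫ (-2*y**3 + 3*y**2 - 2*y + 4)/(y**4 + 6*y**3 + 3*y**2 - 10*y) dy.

Factor the denominator: y*(y - 1)*(y + 2)*(y + 5).
Partial-fraction decomposition: -113/(30*(y + 5)) + 2/(y + 2) + 1/(6*(y - 1)) - 2/(5*y).
Integrate each term: A/(y−a) contributes A·log|y−a|.

-2*log(y)/5 + log(y - 1)/6 + 2*log(y + 2) - 113*log(y + 5)/30 + C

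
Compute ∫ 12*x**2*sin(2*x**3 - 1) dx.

Let u = 2*x**3 - 1, so du = (6*x**2) dx.
Rewriting, the integral becomes 2·∫ sin(u) du = 2·-cos(u).
Substituting back, u = 2*x**3 - 1.

-2*cos(2*x**3 - 1) + C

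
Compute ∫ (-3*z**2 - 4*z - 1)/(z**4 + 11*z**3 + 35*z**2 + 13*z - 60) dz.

Factor the denominator: (z - 1)*(z + 3)*(z + 4)*(z + 5).
Partial-fraction decomposition: 14/(3*(z + 5)) - 33/(5*(z + 4)) + 2/(z + 3) - 1/(15*(z - 1)).
Integrate each term: A/(z−a) contributes A·log|z−a|.

-log(z - 1)/15 + 2*log(z + 3) - 33*log(z + 4)/5 + 14*log(z + 5)/3 + C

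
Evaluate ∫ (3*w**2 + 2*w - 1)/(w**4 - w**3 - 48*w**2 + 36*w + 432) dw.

119*log(w - 6)/216 - 11*log(w - 4)/28 + 20*log(w + 3)/189 - 19*log(w + 6)/72 + C

Factor the denominator: (w - 6)*(w - 4)*(w + 3)*(w + 6).
Partial-fraction decomposition: -19/(72*(w + 6)) + 20/(189*(w + 3)) - 11/(28*(w - 4)) + 119/(216*(w - 6)).
Integrate each term: A/(w−a) contributes A·log|w−a|.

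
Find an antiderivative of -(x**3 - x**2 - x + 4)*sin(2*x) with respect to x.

x**3*cos(2*x)/2 - 3*x**2*sin(2*x)/4 - x**2*cos(2*x)/2 + x*sin(2*x)/2 - 5*x*cos(2*x)/4 + 5*sin(2*x)/8 + 9*cos(2*x)/4 + C

Use integration by parts with u = x**3 - x**2 - x + 4, dv = -sin(2*x) dx, so v = cos(2*x)/2.
Apply parts 3 times (tabular method): alternate signs, differentiate u down to 0, integrate dv up.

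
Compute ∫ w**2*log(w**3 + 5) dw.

Let u = w**3 + 5, so du = (3*w**2) dw.
The integral becomes (1/3)·∫ log(u) du; integrate by parts with u′=log(u), dv′=du.

w**3*log(w**3 + 5)/3 - w**3/3 + 5*log(w**3 + 5)/3 + C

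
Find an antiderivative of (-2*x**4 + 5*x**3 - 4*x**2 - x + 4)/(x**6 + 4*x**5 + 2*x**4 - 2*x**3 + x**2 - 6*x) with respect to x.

-2*log(x)/3 + log(x - 1)/12 - 41*log(x + 2)/15 + 163*log(x + 3)/60 + 3*log(x**2 + 1)/10 + 3*atan(x)/5 + C

Factor the denominator: x*(x - 1)*(x + 2)*(x + 3)*(x**2 + 1).
Partial-fraction decomposition: 3*(x + 1)/(5*(x**2 + 1)) + 163/(60*(x + 3)) - 41/(15*(x + 2)) + 1/(12*(x - 1)) - 2/(3*x).
Integrate each term; A/(x−a) gives A·log|x−a|; the (Bx+D)/(x²+p²) term gives a log and an atan.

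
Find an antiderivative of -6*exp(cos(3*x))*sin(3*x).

2*exp(cos(3*x)) + C

Let u = cos(3*x), so du = (-3*sin(3*x)) dx.
Rewriting, the integral becomes 2·∫ e^u du = 2·e^u.
Substituting back, u = cos(3*x).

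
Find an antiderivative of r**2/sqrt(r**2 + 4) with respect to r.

r*sqrt(r**2 + 4)/2 - 2*log(r + sqrt(r**2 + 4)) + C

Substitute r = 2·tan(θ), so dr = 2·sec(θ)^2 dθ and the radical becomes sqrt(r**2 + 4) = 2·sec(θ) by the Pythagorean identity.
Integrate the resulting trig expression in θ, then back-substitute tan(θ) = r/2, sec(θ) = sqrt(r**2 + 4)/2 (absorbing any constant into C).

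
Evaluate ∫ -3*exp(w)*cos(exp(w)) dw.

-3*sin(exp(w)) + C

Let u = exp(w), so du = (exp(w)) dw.
Rewriting, the integral becomes -3·∫ cos(u) du = -3·sin(u).
Substituting back, u = exp(w).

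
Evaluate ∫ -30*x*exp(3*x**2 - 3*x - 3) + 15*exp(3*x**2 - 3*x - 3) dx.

-5*exp(3*x**2 - 3*x - 3) + C

Let u = 3*x**2 - 3*x - 3, so du = (6*x - 3) dx.
Rewriting, the integral becomes -5·∫ e^u du = -5·e^u.
Substituting back, u = 3*x**2 - 3*x - 3.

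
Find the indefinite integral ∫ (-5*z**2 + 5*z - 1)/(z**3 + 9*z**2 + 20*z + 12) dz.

-11*log(z + 1)/5 + 31*log(z + 2)/4 - 211*log(z + 6)/20 + C

Factor the denominator: (z + 1)*(z + 2)*(z + 6).
Partial-fraction decomposition: -211/(20*(z + 6)) + 31/(4*(z + 2)) - 11/(5*(z + 1)).
Integrate each term: A/(z−a) contributes A·log|z−a|.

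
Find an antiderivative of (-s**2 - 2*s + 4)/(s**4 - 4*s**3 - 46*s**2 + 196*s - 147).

Factor the denominator: (s - 7)*(s - 3)*(s - 1)*(s + 7).
Partial-fraction decomposition: 31/(1120*(s + 7)) + 1/(96*(s - 1)) + 11/(80*(s - 3)) - 59/(336*(s - 7)).
Integrate each term: A/(s−a) contributes A·log|s−a|.

-59*log(s - 7)/336 + 11*log(s - 3)/80 + log(s - 1)/96 + 31*log(s + 7)/1120 + C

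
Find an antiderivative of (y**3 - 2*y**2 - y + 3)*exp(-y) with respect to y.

Use integration by parts with u = y**3 - 2*y**2 - y + 3, dv = exp(-y) dy, so v = -exp(-y).
Apply parts 3 times (tabular method): alternate signs, differentiate u down to 0, integrate dv up.

(-y**3 - y**2 - y - 4)*exp(-y) + C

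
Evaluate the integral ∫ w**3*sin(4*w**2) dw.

-w**2*cos(4*w**2)/8 + sin(4*w**2)/32 + C

Let u = w², du = 2w dw; rewrite as (1/2)∫ u^1·sin(4u) du.
Now integrate by parts 1 time.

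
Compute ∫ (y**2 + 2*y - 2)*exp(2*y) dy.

(2*y**2 + 2*y - 5)*exp(2*y)/4 + C

Use integration by parts with u = y**2 + 2*y - 2, dv = exp(2*y) dy, so v = exp(2*y)/2.
Apply parts 2 times (tabular method): alternate signs, differentiate u down to 0, integrate dv up.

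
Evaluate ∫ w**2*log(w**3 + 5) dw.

Let u = w**3 + 5, so du = (3*w**2) dw.
The integral becomes (1/3)·∫ log(u) du; integrate by parts with u′=log(u), dv′=du.

w**3*log(w**3 + 5)/3 - w**3/3 + 5*log(w**3 + 5)/3 + C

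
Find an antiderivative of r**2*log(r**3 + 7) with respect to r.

Let u = r**3 + 7, so du = (3*r**2) dr.
The integral becomes (1/3)·∫ log(u) du; integrate by parts with u′=log(u), dv′=du.

r**3*log(r**3 + 7)/3 - r**3/3 + 7*log(r**3 + 7)/3 + C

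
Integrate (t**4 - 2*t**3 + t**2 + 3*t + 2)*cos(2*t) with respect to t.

t**4*sin(2*t)/2 - t**3*sin(2*t) + t**3*cos(2*t) - t**2*sin(2*t) - 3*t**2*cos(2*t)/2 + 3*t*sin(2*t) - t*cos(2*t) + 3*sin(2*t)/2 + 3*cos(2*t)/2 + C

Use integration by parts with u = t**4 - 2*t**3 + t**2 + 3*t + 2, dv = cos(2*t) dt, so v = sin(2*t)/2.
Apply parts 4 times (tabular method): alternate signs, differentiate u down to 0, integrate dv up.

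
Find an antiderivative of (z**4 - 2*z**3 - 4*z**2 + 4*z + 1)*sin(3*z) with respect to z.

-z**4*cos(3*z)/3 + 4*z**3*sin(3*z)/9 + 2*z**3*cos(3*z)/3 - 2*z**2*sin(3*z)/3 + 16*z**2*cos(3*z)/9 - 32*z*sin(3*z)/27 - 16*z*cos(3*z)/9 + 16*sin(3*z)/27 - 59*cos(3*z)/81 + C

Use integration by parts with u = z**4 - 2*z**3 - 4*z**2 + 4*z + 1, dv = sin(3*z) dz, so v = -cos(3*z)/3.
Apply parts 4 times (tabular method): alternate signs, differentiate u down to 0, integrate dv up.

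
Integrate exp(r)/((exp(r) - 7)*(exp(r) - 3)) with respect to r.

Let u = e^r, du = e^r dr.
The integral becomes ∫ du/((u-3)(u-7)); decompose into partial fractions.

log(exp(r) - 7)/4 - log(exp(r) - 3)/4 + C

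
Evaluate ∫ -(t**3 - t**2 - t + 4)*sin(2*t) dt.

t**3*cos(2*t)/2 - 3*t**2*sin(2*t)/4 - t**2*cos(2*t)/2 + t*sin(2*t)/2 - 5*t*cos(2*t)/4 + 5*sin(2*t)/8 + 9*cos(2*t)/4 + C

Use integration by parts with u = t**3 - t**2 - t + 4, dv = -sin(2*t) dt, so v = cos(2*t)/2.
Apply parts 3 times (tabular method): alternate signs, differentiate u down to 0, integrate dv up.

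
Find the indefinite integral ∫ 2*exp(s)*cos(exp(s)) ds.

2*sin(exp(s)) + C

Let u = exp(s), so du = (exp(s)) ds.
Rewriting, the integral becomes 2·∫ cos(u) du = 2·sin(u).
Substituting back, u = exp(s).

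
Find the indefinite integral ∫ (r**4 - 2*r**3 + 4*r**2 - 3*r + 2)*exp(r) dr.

Use integration by parts with u = r**4 - 2*r**3 + 4*r**2 - 3*r + 2, dv = exp(r) dr, so v = exp(r).
Apply parts 4 times (tabular method): alternate signs, differentiate u down to 0, integrate dv up.

(r**4 - 6*r**3 + 22*r**2 - 47*r + 49)*exp(r) + C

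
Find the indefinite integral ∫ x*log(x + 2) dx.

Use integration by parts with u = log(x + 2), dv = x dx.
Then du = 1/(x + 2) dx and v = x**2/2.

x**2*log(x + 2)/2 - x**2/4 + x - 2*log(x + 2) + C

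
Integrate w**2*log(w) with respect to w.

w**3*log(w)/3 - w**3/9 + C

Use integration by parts with u = log(w), dv = w**2 dw.
Then du = 1/w dw and v = w**3/3.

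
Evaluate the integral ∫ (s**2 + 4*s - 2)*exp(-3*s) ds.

Use integration by parts with u = s**2 + 4*s - 2, dv = exp(-3*s) ds, so v = -exp(-3*s)/3.
Apply parts 2 times (tabular method): alternate signs, differentiate u down to 0, integrate dv up.

(-9*s**2 - 42*s + 4)*exp(-3*s)/27 + C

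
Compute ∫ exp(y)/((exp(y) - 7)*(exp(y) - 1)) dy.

Let u = e^y, du = e^y dy.
The integral becomes ∫ du/((u-1)(u-7)); decompose into partial fractions.

log(exp(y) - 7)/6 - log(exp(y) - 1)/6 + C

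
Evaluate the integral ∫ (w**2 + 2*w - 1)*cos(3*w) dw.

w**2*sin(3*w)/3 + 2*w*sin(3*w)/3 + 2*w*cos(3*w)/9 - 11*sin(3*w)/27 + 2*cos(3*w)/9 + C

Use integration by parts with u = w**2 + 2*w - 1, dv = cos(3*w) dw, so v = sin(3*w)/3.
Apply parts 2 times (tabular method): alternate signs, differentiate u down to 0, integrate dv up.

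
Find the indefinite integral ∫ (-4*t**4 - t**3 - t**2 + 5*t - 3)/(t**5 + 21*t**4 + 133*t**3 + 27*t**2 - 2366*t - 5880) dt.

Factor the denominator: (t - 4)*(t + 5)*(t + 6)*(t + 7)**2.
Partial-fraction decomposition: 52315/(121*(t + 7)) + 4674/(11*(t + 7)**2) - 5037/(10*(t + 6)) + 607/(9*(t + 5)) - 1087/(10890*(t - 4)).
Integrate each term; A/(t−a) gives A·log|t−a|; A/(t−a)² gives −A/(t−a).

-1087*log(t - 4)/10890 + 607*log(t + 5)/9 - 5037*log(t + 6)/10 + 52315*log(t + 7)/121 - 4674/(11*t + 77) + C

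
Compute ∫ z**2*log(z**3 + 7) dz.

z**3*log(z**3 + 7)/3 - z**3/3 + 7*log(z**3 + 7)/3 + C

Let u = z**3 + 7, so du = (3*z**2) dz.
The integral becomes (1/3)·∫ log(u) du; integrate by parts with u′=log(u), dv′=du.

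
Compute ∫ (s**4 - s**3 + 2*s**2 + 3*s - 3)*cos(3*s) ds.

s**4*sin(3*s)/3 - s**3*sin(3*s)/3 + 4*s**3*cos(3*s)/9 + 2*s**2*sin(3*s)/9 - s**2*cos(3*s)/3 + 11*s*sin(3*s)/9 + 4*s*cos(3*s)/27 - 85*sin(3*s)/81 + 11*cos(3*s)/27 + C

Use integration by parts with u = s**4 - s**3 + 2*s**2 + 3*s - 3, dv = cos(3*s) ds, so v = sin(3*s)/3.
Apply parts 4 times (tabular method): alternate signs, differentiate u down to 0, integrate dv up.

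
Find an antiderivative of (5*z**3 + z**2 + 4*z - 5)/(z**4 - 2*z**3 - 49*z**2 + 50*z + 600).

227*log(z - 6)/22 - 133*log(z - 5)/18 - 65*log(z + 4)/18 + 125*log(z + 5)/22 + C

Factor the denominator: (z - 6)*(z - 5)*(z + 4)*(z + 5).
Partial-fraction decomposition: 125/(22*(z + 5)) - 65/(18*(z + 4)) - 133/(18*(z - 5)) + 227/(22*(z - 6)).
Integrate each term: A/(z−a) contributes A·log|z−a|.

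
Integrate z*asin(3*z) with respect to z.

z**2*asin(3*z)/2 + z*sqrt(-9*z**2 + 1)/12 - asin(3*z)/36 + C

Use integration by parts with u = arcsin(3*z), dv = z dz.
Then du = 3/sqrt(-9*z**2 + 1) dz.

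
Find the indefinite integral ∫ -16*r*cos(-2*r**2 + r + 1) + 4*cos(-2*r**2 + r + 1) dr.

Let u = 2*r**2 - r - 1, so du = (4*r - 1) dr.
Rewriting, the integral becomes -4·∫ cos(u) du = -4·sin(u).
Substituting back, u = 2*r**2 - r - 1.

4*sin(-2*r**2 + r + 1) + C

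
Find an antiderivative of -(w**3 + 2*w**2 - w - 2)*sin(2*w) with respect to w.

Use integration by parts with u = w**3 + 2*w**2 - w - 2, dv = -sin(2*w) dw, so v = cos(2*w)/2.
Apply parts 3 times (tabular method): alternate signs, differentiate u down to 0, integrate dv up.

w**3*cos(2*w)/2 - 3*w**2*sin(2*w)/4 + w**2*cos(2*w) - w*sin(2*w) - 5*w*cos(2*w)/4 + 5*sin(2*w)/8 - 3*cos(2*w)/2 + C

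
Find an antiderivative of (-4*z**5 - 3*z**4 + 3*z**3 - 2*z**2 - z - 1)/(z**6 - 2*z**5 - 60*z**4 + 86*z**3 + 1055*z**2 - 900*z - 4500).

-34423*log(z - 6)/2904 + 251*log(z - 5)/25 - 289*log(z - 3)/480 - 7*log(z + 2)/360 - 1363273*log(z + 5)/871200 - 2551/(660*z + 3300) + C

Factor the denominator: (z - 6)*(z - 5)*(z - 3)*(z + 2)*(z + 5)**2.
Partial-fraction decomposition: -1363273/(871200*(z + 5)) + 2551/(660*(z + 5)**2) - 7/(360*(z + 2)) - 289/(480*(z - 3)) + 251/(25*(z - 5)) - 34423/(2904*(z - 6)).
Integrate each term; A/(z−a) gives A·log|z−a|; A/(z−a)² gives −A/(z−a).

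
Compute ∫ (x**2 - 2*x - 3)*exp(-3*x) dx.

(-9*x**2 + 12*x + 31)*exp(-3*x)/27 + C

Use integration by parts with u = x**2 - 2*x - 3, dv = exp(-3*x) dx, so v = -exp(-3*x)/3.
Apply parts 2 times (tabular method): alternate signs, differentiate u down to 0, integrate dv up.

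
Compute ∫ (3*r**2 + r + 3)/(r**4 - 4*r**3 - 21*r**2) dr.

-log(r)/49 + 157*log(r - 7)/490 - 3*log(r + 3)/10 + 1/(7*r) + C

Factor the denominator: r**2*(r - 7)*(r + 3).
Partial-fraction decomposition: -3/(10*(r + 3)) + 157/(490*(r - 7)) - 1/(49*r) - 1/(7*r**2).
Integrate each term; A/(r−a) gives A·log|r−a|; A/(r−a)² gives −A/(r−a).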